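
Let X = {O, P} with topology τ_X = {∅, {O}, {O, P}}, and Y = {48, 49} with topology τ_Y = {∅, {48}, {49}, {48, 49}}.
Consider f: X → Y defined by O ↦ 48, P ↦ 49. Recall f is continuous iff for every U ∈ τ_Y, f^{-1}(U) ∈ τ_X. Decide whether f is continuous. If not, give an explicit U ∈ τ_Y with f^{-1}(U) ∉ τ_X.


f is NOT continuous.

Compute f^{-1}(U) for each U ∈ τ_Y:
  U = ∅: f^{-1}(U) = ∅ ∈ τ_X ✓.
  U = {48}: f^{-1}(U) = {O} ∈ τ_X ✓.
  U = {49}: f^{-1}(U) = {P} ∉ τ_X ✗.
  U = {48, 49}: f^{-1}(U) = {O, P} ∈ τ_X ✓.
Found U = {49} with f^{-1}(U) = {P} not in τ_X. Therefore f is NOT continuous.


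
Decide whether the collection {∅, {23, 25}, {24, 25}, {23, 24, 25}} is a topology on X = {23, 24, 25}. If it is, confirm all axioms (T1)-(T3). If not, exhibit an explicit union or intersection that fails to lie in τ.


τ is NOT a topology on X.

Axiom (T1): ∅ ∈ τ? Yes; X ∈ τ? Yes.
Axiom (T2/T3): check pairwise unions and intersections of members of τ.
Counterexample for (T3): {23, 25} ∩ {24, 25} = {25} ∉ τ. Therefore τ is NOT a topology.


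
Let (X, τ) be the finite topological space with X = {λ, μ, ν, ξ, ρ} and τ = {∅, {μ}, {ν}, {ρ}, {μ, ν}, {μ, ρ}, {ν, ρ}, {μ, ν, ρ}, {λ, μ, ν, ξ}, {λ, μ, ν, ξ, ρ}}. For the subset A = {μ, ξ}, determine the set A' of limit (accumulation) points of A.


A' = {λ, ξ}

For each x ∈ X, list the open sets U ∈ τ with x ∈ U, then check whether U ∩ (A ∖ {x}) ≠ ∅ for every such U.
  x = λ: opens ∋ x are {λ, μ, ν, ξ}, {λ, μ, ν, ξ, ρ}; each meets A ∖ {λ}, so x IS a limit point.
  x = μ: open {μ} ∋ x has {μ} ∩ (A ∖ {μ}) = ∅, so x is NOT a limit point.
  x = ν: open {ν} ∋ x has {ν} ∩ (A ∖ {ν}) = ∅, so x is NOT a limit point.
  x = ξ: opens ∋ x are {λ, μ, ν, ξ}, {λ, μ, ν, ξ, ρ}; each meets A ∖ {ξ}, so x IS a limit point.
  x = ρ: open {ρ} ∋ x has {ρ} ∩ (A ∖ {ρ}) = ∅, so x is NOT a limit point.
Collecting: A' = {λ, ξ}.


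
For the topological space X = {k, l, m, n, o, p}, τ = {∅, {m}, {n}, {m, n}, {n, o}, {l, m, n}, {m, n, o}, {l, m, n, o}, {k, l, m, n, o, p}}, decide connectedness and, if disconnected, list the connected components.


(X, τ) is connected.

Find clopen sets (U ∈ τ with X ∖ U ∈ τ):
  U = ∅, X ∖ U = {k, l, m, n, o, p} — both open, so U is clopen.
  U = {k, l, m, n, o, p}, X ∖ U = ∅ — both open, so U is clopen.
Only trivial clopens (∅ and X) exist, so (X, τ) is connected.
Compute connected components by grouping points that agree on all clopens:
  component: {k, l, m, n, o, p}


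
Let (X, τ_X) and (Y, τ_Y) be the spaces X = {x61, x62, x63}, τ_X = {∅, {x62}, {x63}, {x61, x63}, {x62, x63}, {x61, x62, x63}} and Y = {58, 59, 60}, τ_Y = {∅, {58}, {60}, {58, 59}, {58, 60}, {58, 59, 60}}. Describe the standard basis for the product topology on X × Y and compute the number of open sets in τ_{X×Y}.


Basis B = {∅ × ∅, {x62} × {58}, {x62} × {60}, {x63} × {58}, {x63} × {60}, {x61, x63} × {58}, {x61, x63} × {60}, {x62} × {58, 59}, {x62} × {58, 60}, {x62, x63} × {58}, {x62, x63} × {60}, {x63} × {58, 59}, {x63} × {58, 60}, {x61, x62, x63} × {58}, {x61, x62, x63} × {60}, {x62} × {58, 59, 60}, {x63} × {58, 59, 60}, {x61, x63} × {58, 59}, {x61, x63} × {58, 60}, {x62, x63} × {58, 59}, {x62, x63} × {58, 60}, {x61, x63} × {58, 59, 60}, {x61, x62, x63} × {58, 59}, {x61, x62, x63} × {58, 60}, {x62, x63} × {58, 59, 60}, {x61, x62, x63} × {58, 59, 60}}; |τ_{X×Y}| = 108.

Enumerate products U × V with U ∈ τ_X, V ∈ τ_Y (deduplicated):
  ∅ × ∅ = {} (∅)
  {x62} × {58} = {(x62,58)}
  {x62} × {60} = {(x62,60)}
  {x63} × {58} = {(x63,58)}
  {x63} × {60} = {(x63,60)}
  {x61, x63} × {58} = {(x61,58), (x63,58)}
  {x61, x63} × {60} = {(x61,60), (x63,60)}
  {x62} × {58, 59} = {(x62,58), (x62,59)}
  {x62} × {58, 60} = {(x62,58), (x62,60)}
  {x62, x63} × {58} = {(x62,58), (x63,58)}
  {x62, x63} × {60} = {(x62,60), (x63,60)}
  {x63} × {58, 59} = {(x63,58), (x63,59)}
  {x63} × {58, 60} = {(x63,58), (x63,60)}
  {x61, x62, x63} × {58} = {(x61,58), (x62,58), (x63,58)}
  {x61, x62, x63} × {60} = {(x61,60), (x62,60), (x63,60)}
  {x62} × {58, 59, 60} = {(x62,58), (x62,59), (x62,60)}
  {x63} × {58, 59, 60} = {(x63,58), (x63,59), (x63,60)}
  {x61, x63} × {58, 59} = {(x61,58), (x61,59), (x63,58), (x63,59)}
  {x61, x63} × {58, 60} = {(x61,58), (x61,60), (x63,58), (x63,60)}
  {x62, x63} × {58, 59} = {(x62,58), (x62,59), (x63,58), (x63,59)}
  {x62, x63} × {58, 60} = {(x62,58), (x62,60), (x63,58), (x63,60)}
  {x61, x63} × {58, 59, 60} = {(x61,58), (x61,59), (x61,60), (x63,58), (x63,59), (x63,60)}
  {x61, x62, x63} × {58, 59} = {(x61,58), (x61,59), (x62,58), (x62,59), (x63,58), (x63,59)}
  {x61, x62, x63} × {58, 60} = {(x61,58), (x61,60), (x62,58), (x62,60), (x63,58), (x63,60)}
  {x62, x63} × {58, 59, 60} = {(x62,58), (x62,59), (x62,60), (x63,58), (x63,59), (x63,60)}
  {x61, x62, x63} × {58, 59, 60} = {(x61,58), (x61,59), (x61,60), (x62,58), (x62,59), (x62,60), (x63,58), (x63,59), (x63,60)}
These 26 distinct sets form the basis B.
Close under arbitrary unions to get τ_{X×Y}; counting gives |τ_{X×Y}| = 108.


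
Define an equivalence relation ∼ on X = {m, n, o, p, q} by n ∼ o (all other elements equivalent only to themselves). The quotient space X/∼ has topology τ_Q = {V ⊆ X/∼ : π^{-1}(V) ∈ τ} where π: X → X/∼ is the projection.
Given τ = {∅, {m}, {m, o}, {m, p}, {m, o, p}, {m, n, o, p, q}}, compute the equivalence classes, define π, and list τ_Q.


X/∼ = {[m], [n=o], [p], [q]}; |τ_Q| = 4.

Equivalence classes: [m], [n=o], [p], [q].
Quotient map π: X → X/∼ sends m ↦ [m], n ↦ [n=o], o ↦ [n=o], p ↦ [p], q ↦ [q].
For each subset V ⊆ X/∼, compute π^{-1}(V) ⊆ X and check whether π^{-1}(V) ∈ τ. V is open in τ_Q iff π^{-1}(V) ∈ τ.
  V = {}: π^{-1}(V) = ∅ ∈ τ ✓.
  V = {[m]}: π^{-1}(V) = {m} ∈ τ ✓.
  V = {[n=o]}: π^{-1}(V) = {n, o} ∉ τ ✗.
  V = {[m], [n=o]}: π^{-1}(V) = {m, n, o} ∉ τ ✗.
  V = {[p]}: π^{-1}(V) = {p} ∉ τ ✗.
  V = {[m], [p]}: π^{-1}(V) = {m, p} ∈ τ ✓.
  V = {[n=o], [p]}: π^{-1}(V) = {n, o, p} ∉ τ ✗.
  V = {[m], [n=o], [p]}: π^{-1}(V) = {m, n, o, p} ∉ τ ✗.
  V = {[q]}: π^{-1}(V) = {q} ∉ τ ✗.
  V = {[m], [q]}: π^{-1}(V) = {m, q} ∉ τ ✗.
  V = {[n=o], [q]}: π^{-1}(V) = {n, o, q} ∉ τ ✗.
  V = {[m], [n=o], [q]}: π^{-1}(V) = {m, n, o, q} ∉ τ ✗.
  V = {[p], [q]}: π^{-1}(V) = {p, q} ∉ τ ✗.
  V = {[m], [p], [q]}: π^{-1}(V) = {m, p, q} ∉ τ ✗.
  V = {[n=o], [p], [q]}: π^{-1}(V) = {n, o, p, q} ∉ τ ✗.
  V = {[m], [n=o], [p], [q]}: π^{-1}(V) = {m, n, o, p, q} ∈ τ ✓.
Open sets in the quotient: τ_Q = {{}, {[m]}, {[m], [p]}, {[m], [n=o], [p], [q]}} (4 elements).


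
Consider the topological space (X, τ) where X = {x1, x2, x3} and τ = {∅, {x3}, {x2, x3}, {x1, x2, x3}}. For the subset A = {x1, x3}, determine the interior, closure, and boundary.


int(A) = {x3}, cl(A) = {x1, x2, x3}, ∂A = {x1, x2}.

Closed sets in (X, τ) are complements of opens:
  closed(X, τ) = {∅, {x1}, {x1, x2}, {x1, x2, x3}}.
int(A) = ⋃ {U ∈ τ : U ⊆ A}. Opens contained in A: ∅, {x3}.
Taking the union of these: int(A) = {x3}.
cl(A) = ⋂ {C closed : A ⊆ C}. Closed sets containing A: {x1, x2, x3}.
Intersecting these: cl(A) = {x1, x2, x3}.
∂A = cl(A) ∖ int(A) = {x1, x2, x3} ∖ {x3} = {x1, x2}.


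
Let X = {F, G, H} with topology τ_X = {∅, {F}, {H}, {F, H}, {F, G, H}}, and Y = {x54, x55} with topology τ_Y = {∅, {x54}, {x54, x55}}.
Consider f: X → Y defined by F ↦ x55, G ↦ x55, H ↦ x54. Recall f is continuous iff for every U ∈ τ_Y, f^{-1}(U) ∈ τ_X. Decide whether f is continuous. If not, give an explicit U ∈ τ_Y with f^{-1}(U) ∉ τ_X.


f IS continuous.

Compute f^{-1}(U) for each U ∈ τ_Y:
  U = ∅: f^{-1}(U) = ∅ ∈ τ_X ✓.
  U = {x54}: f^{-1}(U) = {H} ∈ τ_X ✓.
  U = {x54, x55}: f^{-1}(U) = {F, G, H} ∈ τ_X ✓.
Every preimage lies in τ_X, so f IS continuous.


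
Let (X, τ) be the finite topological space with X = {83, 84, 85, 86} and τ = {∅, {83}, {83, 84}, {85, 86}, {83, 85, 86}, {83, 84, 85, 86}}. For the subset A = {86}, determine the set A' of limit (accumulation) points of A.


A' = {85}

For each x ∈ X, list the open sets U ∈ τ with x ∈ U, then check whether U ∩ (A ∖ {x}) ≠ ∅ for every such U.
  x = 83: open {83} ∋ x has {83} ∩ (A ∖ {83}) = ∅, so x is NOT a limit point.
  x = 84: open {83, 84} ∋ x has {83, 84} ∩ (A ∖ {84}) = ∅, so x is NOT a limit point.
  x = 85: opens ∋ x are {85, 86}, {83, 85, 86}, {83, 84, 85, 86}; each meets A ∖ {85}, so x IS a limit point.
  x = 86: open {85, 86} ∋ x has {85, 86} ∩ (A ∖ {86}) = ∅, so x is NOT a limit point.
Collecting: A' = {85}.


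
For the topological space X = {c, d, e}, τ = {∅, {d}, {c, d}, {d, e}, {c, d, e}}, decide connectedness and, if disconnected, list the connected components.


(X, τ) is connected.

Find clopen sets (U ∈ τ with X ∖ U ∈ τ):
  U = ∅, X ∖ U = {c, d, e} — both open, so U is clopen.
  U = {c, d, e}, X ∖ U = ∅ — both open, so U is clopen.
Only trivial clopens (∅ and X) exist, so (X, τ) is connected.
Compute connected components by grouping points that agree on all clopens:
  component: {c, d, e}


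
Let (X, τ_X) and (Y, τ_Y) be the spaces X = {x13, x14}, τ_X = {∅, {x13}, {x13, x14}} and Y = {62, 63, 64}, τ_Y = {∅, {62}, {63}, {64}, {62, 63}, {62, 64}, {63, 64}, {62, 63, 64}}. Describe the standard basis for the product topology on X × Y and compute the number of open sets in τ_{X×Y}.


Basis B = {∅ × ∅, {x13} × {62}, {x13} × {63}, {x13} × {64}, {x13} × {62, 63}, {x13} × {62, 64}, {x13, x14} × {62}, {x13} × {63, 64}, {x13, x14} × {63}, {x13, x14} × {64}, {x13} × {62, 63, 64}, {x13, x14} × {62, 63}, {x13, x14} × {62, 64}, {x13, x14} × {63, 64}, {x13, x14} × {62, 63, 64}}; |τ_{X×Y}| = 27.

Enumerate products U × V with U ∈ τ_X, V ∈ τ_Y (deduplicated):
  ∅ × ∅ = {} (∅)
  {x13} × {62} = {(x13,62)}
  {x13} × {63} = {(x13,63)}
  {x13} × {64} = {(x13,64)}
  {x13} × {62, 63} = {(x13,62), (x13,63)}
  {x13} × {62, 64} = {(x13,62), (x13,64)}
  {x13, x14} × {62} = {(x13,62), (x14,62)}
  {x13} × {63, 64} = {(x13,63), (x13,64)}
  {x13, x14} × {63} = {(x13,63), (x14,63)}
  {x13, x14} × {64} = {(x13,64), (x14,64)}
  {x13} × {62, 63, 64} = {(x13,62), (x13,63), (x13,64)}
  {x13, x14} × {62, 63} = {(x13,62), (x13,63), (x14,62), (x14,63)}
  {x13, x14} × {62, 64} = {(x13,62), (x13,64), (x14,62), (x14,64)}
  {x13, x14} × {63, 64} = {(x13,63), (x13,64), (x14,63), (x14,64)}
  {x13, x14} × {62, 63, 64} = {(x13,62), (x13,63), (x13,64), (x14,62), (x14,63), (x14,64)}
These 15 distinct sets form the basis B.
Close under arbitrary unions to get τ_{X×Y}; counting gives |τ_{X×Y}| = 27.


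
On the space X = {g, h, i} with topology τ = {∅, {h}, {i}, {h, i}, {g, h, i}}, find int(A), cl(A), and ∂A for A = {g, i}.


int(A) = {i}, cl(A) = {g, i}, ∂A = {g}.

Closed sets in (X, τ) are complements of opens:
  closed(X, τ) = {∅, {g}, {g, h}, {g, i}, {g, h, i}}.
int(A) = ⋃ {U ∈ τ : U ⊆ A}. Opens contained in A: ∅, {i}.
Taking the union of these: int(A) = {i}.
cl(A) = ⋂ {C closed : A ⊆ C}. Closed sets containing A: {g, i}, {g, h, i}.
Intersecting these: cl(A) = {g, i}.
∂A = cl(A) ∖ int(A) = {g, i} ∖ {i} = {g}.


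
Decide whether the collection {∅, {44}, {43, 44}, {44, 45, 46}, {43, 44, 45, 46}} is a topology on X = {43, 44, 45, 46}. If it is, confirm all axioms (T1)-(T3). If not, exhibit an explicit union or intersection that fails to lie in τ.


τ IS a topology on X.

Axiom (T1): ∅ ∈ τ? Yes; X ∈ τ? Yes.
Axiom (T2/T3): check pairwise unions and intersections of members of τ.
All pairwise intersections and unions checked — each lies in τ. Therefore τ satisfies (T1), (T2), (T3): it IS a topology on X.


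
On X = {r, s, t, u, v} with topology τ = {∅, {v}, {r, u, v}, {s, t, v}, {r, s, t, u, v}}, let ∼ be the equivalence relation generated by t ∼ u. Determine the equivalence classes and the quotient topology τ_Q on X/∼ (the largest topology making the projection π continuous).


X/∼ = {[r], [s], [t=u], [v]}; |τ_Q| = 3.

Equivalence classes: [r], [s], [t=u], [v].
Quotient map π: X → X/∼ sends r ↦ [r], s ↦ [s], t ↦ [t=u], u ↦ [t=u], v ↦ [v].
For each subset V ⊆ X/∼, compute π^{-1}(V) ⊆ X and check whether π^{-1}(V) ∈ τ. V is open in τ_Q iff π^{-1}(V) ∈ τ.
  V = {}: π^{-1}(V) = ∅ ∈ τ ✓.
  V = {[r]}: π^{-1}(V) = {r} ∉ τ ✗.
  V = {[s]}: π^{-1}(V) = {s} ∉ τ ✗.
  V = {[r], [s]}: π^{-1}(V) = {r, s} ∉ τ ✗.
  V = {[t=u]}: π^{-1}(V) = {t, u} ∉ τ ✗.
  V = {[r], [t=u]}: π^{-1}(V) = {r, t, u} ∉ τ ✗.
  V = {[s], [t=u]}: π^{-1}(V) = {s, t, u} ∉ τ ✗.
  V = {[r], [s], [t=u]}: π^{-1}(V) = {r, s, t, u} ∉ τ ✗.
  V = {[v]}: π^{-1}(V) = {v} ∈ τ ✓.
  V = {[r], [v]}: π^{-1}(V) = {r, v} ∉ τ ✗.
  V = {[s], [v]}: π^{-1}(V) = {s, v} ∉ τ ✗.
  V = {[r], [s], [v]}: π^{-1}(V) = {r, s, v} ∉ τ ✗.
  V = {[t=u], [v]}: π^{-1}(V) = {t, u, v} ∉ τ ✗.
  V = {[r], [t=u], [v]}: π^{-1}(V) = {r, t, u, v} ∉ τ ✗.
  V = {[s], [t=u], [v]}: π^{-1}(V) = {s, t, u, v} ∉ τ ✗.
  V = {[r], [s], [t=u], [v]}: π^{-1}(V) = {r, s, t, u, v} ∈ τ ✓.
Open sets in the quotient: τ_Q = {{}, {[v]}, {[r], [s], [t=u], [v]}} (3 elements).


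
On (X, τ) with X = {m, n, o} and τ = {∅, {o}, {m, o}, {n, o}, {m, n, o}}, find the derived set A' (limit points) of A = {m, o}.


A' = {m, n}

For each x ∈ X, list the open sets U ∈ τ with x ∈ U, then check whether U ∩ (A ∖ {x}) ≠ ∅ for every such U.
  x = m: opens ∋ x are {m, o}, {m, n, o}; each meets A ∖ {m}, so x IS a limit point.
  x = n: opens ∋ x are {n, o}, {m, n, o}; each meets A ∖ {n}, so x IS a limit point.
  x = o: open {o} ∋ x has {o} ∩ (A ∖ {o}) = ∅, so x is NOT a limit point.
Collecting: A' = {m, n}.


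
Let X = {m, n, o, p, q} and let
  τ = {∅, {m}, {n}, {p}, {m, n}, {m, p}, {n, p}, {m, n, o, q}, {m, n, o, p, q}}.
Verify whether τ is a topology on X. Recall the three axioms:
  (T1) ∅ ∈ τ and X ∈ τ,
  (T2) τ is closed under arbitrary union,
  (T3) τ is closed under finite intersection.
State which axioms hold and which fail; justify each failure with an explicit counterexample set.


τ is NOT a topology on X.

Axiom (T1): ∅ ∈ τ? Yes; X ∈ τ? Yes.
Axiom (T2/T3): check pairwise unions and intersections of members of τ.
Counterexample for (T2): {m} ∪ {n, p} = {m, n, p} ∉ τ. Therefore τ is NOT a topology.


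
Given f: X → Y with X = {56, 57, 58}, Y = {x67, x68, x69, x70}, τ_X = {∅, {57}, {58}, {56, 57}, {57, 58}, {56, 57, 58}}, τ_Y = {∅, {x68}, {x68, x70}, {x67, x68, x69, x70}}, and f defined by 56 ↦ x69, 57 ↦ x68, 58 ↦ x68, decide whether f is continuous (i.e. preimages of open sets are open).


f IS continuous.

Compute f^{-1}(U) for each U ∈ τ_Y:
  U = ∅: f^{-1}(U) = ∅ ∈ τ_X ✓.
  U = {x68}: f^{-1}(U) = {57, 58} ∈ τ_X ✓.
  U = {x68, x70}: f^{-1}(U) = {57, 58} ∈ τ_X ✓.
  U = {x67, x68, x69, x70}: f^{-1}(U) = {56, 57, 58} ∈ τ_X ✓.
Every preimage lies in τ_X, so f IS continuous.


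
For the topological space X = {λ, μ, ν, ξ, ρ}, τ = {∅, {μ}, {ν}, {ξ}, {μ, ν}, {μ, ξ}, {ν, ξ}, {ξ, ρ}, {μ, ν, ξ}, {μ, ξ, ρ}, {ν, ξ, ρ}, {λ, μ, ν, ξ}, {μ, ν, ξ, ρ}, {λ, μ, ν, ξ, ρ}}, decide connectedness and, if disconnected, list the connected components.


(X, τ) is connected.

Find clopen sets (U ∈ τ with X ∖ U ∈ τ):
  U = ∅, X ∖ U = {λ, μ, ν, ξ, ρ} — both open, so U is clopen.
  U = {λ, μ, ν, ξ, ρ}, X ∖ U = ∅ — both open, so U is clopen.
Only trivial clopens (∅ and X) exist, so (X, τ) is connected.
Compute connected components by grouping points that agree on all clopens:
  component: {λ, μ, ν, ξ, ρ}


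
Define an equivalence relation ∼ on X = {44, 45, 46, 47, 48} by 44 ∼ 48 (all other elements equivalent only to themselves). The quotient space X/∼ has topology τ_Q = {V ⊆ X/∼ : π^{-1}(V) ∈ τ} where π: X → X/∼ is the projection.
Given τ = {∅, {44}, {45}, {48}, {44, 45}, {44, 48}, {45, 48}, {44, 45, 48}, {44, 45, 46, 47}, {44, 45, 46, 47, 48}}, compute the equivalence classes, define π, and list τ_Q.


X/∼ = {[44=48], [45], [46], [47]}; |τ_Q| = 5.

Equivalence classes: [44=48], [45], [46], [47].
Quotient map π: X → X/∼ sends 44 ↦ [44=48], 45 ↦ [45], 46 ↦ [46], 47 ↦ [47], 48 ↦ [44=48].
For each subset V ⊆ X/∼, compute π^{-1}(V) ⊆ X and check whether π^{-1}(V) ∈ τ. V is open in τ_Q iff π^{-1}(V) ∈ τ.
  V = {}: π^{-1}(V) = ∅ ∈ τ ✓.
  V = {[44=48]}: π^{-1}(V) = {44, 48} ∈ τ ✓.
  V = {[45]}: π^{-1}(V) = {45} ∈ τ ✓.
  V = {[44=48], [45]}: π^{-1}(V) = {44, 45, 48} ∈ τ ✓.
  V = {[46]}: π^{-1}(V) = {46} ∉ τ ✗.
  V = {[44=48], [46]}: π^{-1}(V) = {44, 46, 48} ∉ τ ✗.
  V = {[45], [46]}: π^{-1}(V) = {45, 46} ∉ τ ✗.
  V = {[44=48], [45], [46]}: π^{-1}(V) = {44, 45, 46, 48} ∉ τ ✗.
  V = {[47]}: π^{-1}(V) = {47} ∉ τ ✗.
  V = {[44=48], [47]}: π^{-1}(V) = {44, 47, 48} ∉ τ ✗.
  V = {[45], [47]}: π^{-1}(V) = {45, 47} ∉ τ ✗.
  V = {[44=48], [45], [47]}: π^{-1}(V) = {44, 45, 47, 48} ∉ τ ✗.
  V = {[46], [47]}: π^{-1}(V) = {46, 47} ∉ τ ✗.
  V = {[44=48], [46], [47]}: π^{-1}(V) = {44, 46, 47, 48} ∉ τ ✗.
  V = {[45], [46], [47]}: π^{-1}(V) = {45, 46, 47} ∉ τ ✗.
  V = {[44=48], [45], [46], [47]}: π^{-1}(V) = {44, 45, 46, 47, 48} ∈ τ ✓.
Open sets in the quotient: τ_Q = {{}, {[44=48]}, {[45]}, {[44=48], [45]}, {[44=48], [45], [46], [47]}} (5 elements).


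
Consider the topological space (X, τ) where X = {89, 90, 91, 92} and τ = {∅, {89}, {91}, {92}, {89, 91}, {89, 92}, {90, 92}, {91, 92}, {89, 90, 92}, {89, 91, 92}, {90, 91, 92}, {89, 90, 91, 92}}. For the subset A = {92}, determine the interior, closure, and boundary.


int(A) = {92}, cl(A) = {90, 92}, ∂A = {90}.

Closed sets in (X, τ) are complements of opens:
  closed(X, τ) = {∅, {89}, {90}, {91}, {89, 90}, {89, 91}, {90, 91}, {90, 92}, {89, 90, 91}, {89, 90, 92}, {90, 91, 92}, {89, 90, 91, 92}}.
int(A) = ⋃ {U ∈ τ : U ⊆ A}. Opens contained in A: ∅, {92}.
Taking the union of these: int(A) = {92}.
cl(A) = ⋂ {C closed : A ⊆ C}. Closed sets containing A: {90, 92}, {89, 90, 92}, {90, 91, 92}, {89, 90, 91, 92}.
Intersecting these: cl(A) = {90, 92}.
∂A = cl(A) ∖ int(A) = {90, 92} ∖ {92} = {90}.


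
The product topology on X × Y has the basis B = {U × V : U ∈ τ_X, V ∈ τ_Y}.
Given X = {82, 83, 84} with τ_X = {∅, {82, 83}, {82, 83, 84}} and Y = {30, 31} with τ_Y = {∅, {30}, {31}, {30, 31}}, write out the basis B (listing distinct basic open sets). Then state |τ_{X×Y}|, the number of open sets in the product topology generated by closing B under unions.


Basis B = {∅ × ∅, {82, 83} × {30}, {82, 83} × {31}, {82, 83, 84} × {30}, {82, 83, 84} × {31}, {82, 83} × {30, 31}, {82, 83, 84} × {30, 31}}; |τ_{X×Y}| = 9.

Enumerate products U × V with U ∈ τ_X, V ∈ τ_Y (deduplicated):
  ∅ × ∅ = {} (∅)
  {82, 83} × {30} = {(82,30), (83,30)}
  {82, 83} × {31} = {(82,31), (83,31)}
  {82, 83, 84} × {30} = {(82,30), (83,30), (84,30)}
  {82, 83, 84} × {31} = {(82,31), (83,31), (84,31)}
  {82, 83} × {30, 31} = {(82,30), (82,31), (83,30), (83,31)}
  {82, 83, 84} × {30, 31} = {(82,30), (82,31), (83,30), (83,31), (84,30), (84,31)}
These 7 distinct sets form the basis B.
Close under arbitrary unions to get τ_{X×Y}; counting gives |τ_{X×Y}| = 9.


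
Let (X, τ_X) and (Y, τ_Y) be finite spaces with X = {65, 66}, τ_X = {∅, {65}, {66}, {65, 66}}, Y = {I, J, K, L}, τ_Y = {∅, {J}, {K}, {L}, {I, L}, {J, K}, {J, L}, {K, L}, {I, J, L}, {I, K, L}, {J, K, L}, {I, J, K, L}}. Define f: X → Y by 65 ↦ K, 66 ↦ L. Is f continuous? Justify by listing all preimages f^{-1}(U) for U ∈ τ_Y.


f IS continuous.

Compute f^{-1}(U) for each U ∈ τ_Y:
  U = ∅: f^{-1}(U) = ∅ ∈ τ_X ✓.
  U = {J}: f^{-1}(U) = ∅ ∈ τ_X ✓.
  U = {K}: f^{-1}(U) = {65} ∈ τ_X ✓.
  U = {L}: f^{-1}(U) = {66} ∈ τ_X ✓.
  U = {I, L}: f^{-1}(U) = {66} ∈ τ_X ✓.
  U = {J, K}: f^{-1}(U) = {65} ∈ τ_X ✓.
  U = {J, L}: f^{-1}(U) = {66} ∈ τ_X ✓.
  U = {K, L}: f^{-1}(U) = {65, 66} ∈ τ_X ✓.
  U = {I, J, L}: f^{-1}(U) = {66} ∈ τ_X ✓.
  U = {I, K, L}: f^{-1}(U) = {65, 66} ∈ τ_X ✓.
  U = {J, K, L}: f^{-1}(U) = {65, 66} ∈ τ_X ✓.
  U = {I, J, K, L}: f^{-1}(U) = {65, 66} ∈ τ_X ✓.
Every preimage lies in τ_X, so f IS continuous.


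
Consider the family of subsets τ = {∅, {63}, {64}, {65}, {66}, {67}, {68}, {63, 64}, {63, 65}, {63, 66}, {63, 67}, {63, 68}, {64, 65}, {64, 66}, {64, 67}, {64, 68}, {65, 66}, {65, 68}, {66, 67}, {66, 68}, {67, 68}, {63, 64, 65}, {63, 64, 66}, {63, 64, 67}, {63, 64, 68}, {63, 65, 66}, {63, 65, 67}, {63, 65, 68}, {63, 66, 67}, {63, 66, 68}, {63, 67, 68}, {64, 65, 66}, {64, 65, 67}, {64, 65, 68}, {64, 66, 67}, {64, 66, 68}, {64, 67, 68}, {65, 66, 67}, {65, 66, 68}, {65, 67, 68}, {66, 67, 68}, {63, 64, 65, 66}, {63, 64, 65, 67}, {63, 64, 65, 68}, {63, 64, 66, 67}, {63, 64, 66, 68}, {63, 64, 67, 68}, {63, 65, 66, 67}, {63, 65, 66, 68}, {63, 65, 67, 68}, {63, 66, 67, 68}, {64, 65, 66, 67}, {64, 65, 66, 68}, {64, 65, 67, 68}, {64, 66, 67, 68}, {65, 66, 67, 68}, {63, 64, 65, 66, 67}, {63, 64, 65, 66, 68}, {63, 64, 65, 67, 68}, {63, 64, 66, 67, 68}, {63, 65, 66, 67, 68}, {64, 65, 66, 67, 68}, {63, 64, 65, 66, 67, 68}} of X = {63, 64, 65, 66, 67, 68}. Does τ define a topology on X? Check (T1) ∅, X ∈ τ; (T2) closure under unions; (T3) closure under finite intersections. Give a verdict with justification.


τ is NOT a topology on X.

Axiom (T1): ∅ ∈ τ? Yes; X ∈ τ? Yes.
Axiom (T2/T3): check pairwise unions and intersections of members of τ.
Counterexample for (T2): {65} ∪ {67} = {65, 67} ∉ τ. Therefore τ is NOT a topology.


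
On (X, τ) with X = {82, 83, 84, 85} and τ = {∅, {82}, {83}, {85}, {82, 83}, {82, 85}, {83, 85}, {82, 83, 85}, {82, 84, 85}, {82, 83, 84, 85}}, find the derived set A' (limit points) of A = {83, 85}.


A' = {84}

For each x ∈ X, list the open sets U ∈ τ with x ∈ U, then check whether U ∩ (A ∖ {x}) ≠ ∅ for every such U.
  x = 82: open {82} ∋ x has {82} ∩ (A ∖ {82}) = ∅, so x is NOT a limit point.
  x = 83: open {83} ∋ x has {83} ∩ (A ∖ {83}) = ∅, so x is NOT a limit point.
  x = 84: opens ∋ x are {82, 84, 85}, {82, 83, 84, 85}; each meets A ∖ {84}, so x IS a limit point.
  x = 85: open {85} ∋ x has {85} ∩ (A ∖ {85}) = ∅, so x is NOT a limit point.
Collecting: A' = {84}.


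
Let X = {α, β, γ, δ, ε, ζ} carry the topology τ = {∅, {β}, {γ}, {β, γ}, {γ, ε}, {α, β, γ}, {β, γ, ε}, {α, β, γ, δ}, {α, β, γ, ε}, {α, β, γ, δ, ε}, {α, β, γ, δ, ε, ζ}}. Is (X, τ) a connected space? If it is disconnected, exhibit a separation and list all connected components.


(X, τ) is connected.

Find clopen sets (U ∈ τ with X ∖ U ∈ τ):
  U = ∅, X ∖ U = {α, β, γ, δ, ε, ζ} — both open, so U is clopen.
  U = {α, β, γ, δ, ε, ζ}, X ∖ U = ∅ — both open, so U is clopen.
Only trivial clopens (∅ and X) exist, so (X, τ) is connected.
Compute connected components by grouping points that agree on all clopens:
  component: {α, β, γ, δ, ε, ζ}


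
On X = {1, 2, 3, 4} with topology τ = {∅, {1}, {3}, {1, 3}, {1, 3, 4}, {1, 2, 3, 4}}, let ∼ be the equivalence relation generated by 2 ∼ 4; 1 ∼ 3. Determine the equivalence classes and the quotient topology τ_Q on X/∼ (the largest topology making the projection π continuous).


X/∼ = {[1=3], [2=4]}; |τ_Q| = 3.

Equivalence classes: [1=3], [2=4].
Quotient map π: X → X/∼ sends 1 ↦ [1=3], 2 ↦ [2=4], 3 ↦ [1=3], 4 ↦ [2=4].
For each subset V ⊆ X/∼, compute π^{-1}(V) ⊆ X and check whether π^{-1}(V) ∈ τ. V is open in τ_Q iff π^{-1}(V) ∈ τ.
  V = {}: π^{-1}(V) = ∅ ∈ τ ✓.
  V = {[1=3]}: π^{-1}(V) = {1, 3} ∈ τ ✓.
  V = {[2=4]}: π^{-1}(V) = {2, 4} ∉ τ ✗.
  V = {[1=3], [2=4]}: π^{-1}(V) = {1, 2, 3, 4} ∈ τ ✓.
Open sets in the quotient: τ_Q = {{}, {[1=3]}, {[1=3], [2=4]}} (3 elements).


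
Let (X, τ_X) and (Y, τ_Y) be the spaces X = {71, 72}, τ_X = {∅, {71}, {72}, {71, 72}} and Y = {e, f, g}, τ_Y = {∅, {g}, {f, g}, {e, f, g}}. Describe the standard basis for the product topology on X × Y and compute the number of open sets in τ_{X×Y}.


Basis B = {∅ × ∅, {71} × {g}, {72} × {g}, {71} × {f, g}, {71, 72} × {g}, {72} × {f, g}, {71} × {e, f, g}, {72} × {e, f, g}, {71, 72} × {f, g}, {71, 72} × {e, f, g}}; |τ_{X×Y}| = 16.

Enumerate products U × V with U ∈ τ_X, V ∈ τ_Y (deduplicated):
  ∅ × ∅ = {} (∅)
  {71} × {g} = {(71,g)}
  {72} × {g} = {(72,g)}
  {71} × {f, g} = {(71,f), (71,g)}
  {71, 72} × {g} = {(71,g), (72,g)}
  {72} × {f, g} = {(72,f), (72,g)}
  {71} × {e, f, g} = {(71,e), (71,f), (71,g)}
  {72} × {e, f, g} = {(72,e), (72,f), (72,g)}
  {71, 72} × {f, g} = {(71,f), (71,g), (72,f), (72,g)}
  {71, 72} × {e, f, g} = {(71,e), (71,f), (71,g), (72,e), (72,f), (72,g)}
These 10 distinct sets form the basis B.
Close under arbitrary unions to get τ_{X×Y}; counting gives |τ_{X×Y}| = 16.


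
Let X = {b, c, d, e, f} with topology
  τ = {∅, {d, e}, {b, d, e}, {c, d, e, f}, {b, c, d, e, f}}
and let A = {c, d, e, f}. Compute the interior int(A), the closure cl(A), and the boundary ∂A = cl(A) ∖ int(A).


int(A) = {c, d, e, f}, cl(A) = {b, c, d, e, f}, ∂A = {b}.

Closed sets in (X, τ) are complements of opens:
  closed(X, τ) = {∅, {b}, {c, f}, {b, c, f}, {b, c, d, e, f}}.
int(A) = ⋃ {U ∈ τ : U ⊆ A}. Opens contained in A: ∅, {d, e}, {c, d, e, f}.
Taking the union of these: int(A) = {c, d, e, f}.
cl(A) = ⋂ {C closed : A ⊆ C}. Closed sets containing A: {b, c, d, e, f}.
Intersecting these: cl(A) = {b, c, d, e, f}.
∂A = cl(A) ∖ int(A) = {b, c, d, e, f} ∖ {c, d, e, f} = {b}.


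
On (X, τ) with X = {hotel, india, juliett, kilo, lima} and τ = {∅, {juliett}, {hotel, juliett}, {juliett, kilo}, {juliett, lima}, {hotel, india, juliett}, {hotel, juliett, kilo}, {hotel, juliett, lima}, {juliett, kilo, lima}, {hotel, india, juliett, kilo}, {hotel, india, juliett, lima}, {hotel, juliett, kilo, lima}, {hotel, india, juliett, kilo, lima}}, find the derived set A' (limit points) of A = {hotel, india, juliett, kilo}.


A' = {hotel, india, kilo, lima}

For each x ∈ X, list the open sets U ∈ τ with x ∈ U, then check whether U ∩ (A ∖ {x}) ≠ ∅ for every such U.
  x = hotel: opens ∋ x are {hotel, juliett}, {hotel, india, juliett}, {hotel, juliett, kilo}, {hotel, juliett, lima}, {hotel, india, juliett, kilo}, {hotel, india, juliett, lima}, {hotel, juliett, kilo, lima}, {hotel, india, juliett, kilo, lima}; each meets A ∖ {hotel}, so x IS a limit point.
  x = india: opens ∋ x are {hotel, india, juliett}, {hotel, india, juliett, kilo}, {hotel, india, juliett, lima}, {hotel, india, juliett, kilo, lima}; each meets A ∖ {india}, so x IS a limit point.
  x = juliett: open {juliett} ∋ x has {juliett} ∩ (A ∖ {juliett}) = ∅, so x is NOT a limit point.
  x = kilo: opens ∋ x are {juliett, kilo}, {hotel, juliett, kilo}, {juliett, kilo, lima}, {hotel, india, juliett, kilo}, {hotel, juliett, kilo, lima}, {hotel, india, juliett, kilo, lima}; each meets A ∖ {kilo}, so x IS a limit point.
  x = lima: opens ∋ x are {juliett, lima}, {hotel, juliett, lima}, {juliett, kilo, lima}, {hotel, india, juliett, lima}, {hotel, juliett, kilo, lima}, {hotel, india, juliett, kilo, lima}; each meets A ∖ {lima}, so x IS a limit point.
Collecting: A' = {hotel, india, kilo, lima}.


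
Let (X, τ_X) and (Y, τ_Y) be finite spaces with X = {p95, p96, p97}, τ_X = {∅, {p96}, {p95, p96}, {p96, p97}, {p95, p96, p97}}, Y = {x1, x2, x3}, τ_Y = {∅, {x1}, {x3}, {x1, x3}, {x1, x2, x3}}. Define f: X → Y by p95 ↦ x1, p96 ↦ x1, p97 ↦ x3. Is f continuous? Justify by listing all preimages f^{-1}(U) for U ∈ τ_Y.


f is NOT continuous.

Compute f^{-1}(U) for each U ∈ τ_Y:
  U = ∅: f^{-1}(U) = ∅ ∈ τ_X ✓.
  U = {x1}: f^{-1}(U) = {p95, p96} ∈ τ_X ✓.
  U = {x3}: f^{-1}(U) = {p97} ∉ τ_X ✗.
  U = {x1, x3}: f^{-1}(U) = {p95, p96, p97} ∈ τ_X ✓.
  U = {x1, x2, x3}: f^{-1}(U) = {p95, p96, p97} ∈ τ_X ✓.
Found U = {x3} with f^{-1}(U) = {p97} not in τ_X. Therefore f is NOT continuous.


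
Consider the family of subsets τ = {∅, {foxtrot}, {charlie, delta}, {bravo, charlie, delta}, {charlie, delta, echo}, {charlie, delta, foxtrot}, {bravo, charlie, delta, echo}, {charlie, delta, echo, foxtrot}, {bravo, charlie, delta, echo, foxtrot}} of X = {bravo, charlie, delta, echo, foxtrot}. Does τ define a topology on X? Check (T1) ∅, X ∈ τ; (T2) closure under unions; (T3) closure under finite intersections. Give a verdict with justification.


τ is NOT a topology on X.

Axiom (T1): ∅ ∈ τ? Yes; X ∈ τ? Yes.
Axiom (T2/T3): check pairwise unions and intersections of members of τ.
Counterexample for (T2): {foxtrot} ∪ {bravo, charlie, delta} = {bravo, charlie, delta, foxtrot} ∉ τ. Therefore τ is NOT a topology.


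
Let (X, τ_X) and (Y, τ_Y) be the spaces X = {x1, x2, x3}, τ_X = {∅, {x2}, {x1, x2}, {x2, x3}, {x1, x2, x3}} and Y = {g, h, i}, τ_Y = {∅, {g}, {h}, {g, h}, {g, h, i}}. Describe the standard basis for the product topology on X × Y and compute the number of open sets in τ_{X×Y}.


Basis B = {∅ × ∅, {x2} × {g}, {x2} × {h}, {x1, x2} × {g}, {x1, x2} × {h}, {x2} × {g, h}, {x2, x3} × {g}, {x2, x3} × {h}, {x1, x2, x3} × {g}, {x1, x2, x3} × {h}, {x2} × {g, h, i}, {x1, x2} × {g, h}, {x2, x3} × {g, h}, {x1, x2} × {g, h, i}, {x1, x2, x3} × {g, h}, {x2, x3} × {g, h, i}, {x1, x2, x3} × {g, h, i}}; |τ_{X×Y}| = 50.

Enumerate products U × V with U ∈ τ_X, V ∈ τ_Y (deduplicated):
  ∅ × ∅ = {} (∅)
  {x2} × {g} = {(x2,g)}
  {x2} × {h} = {(x2,h)}
  {x1, x2} × {g} = {(x1,g), (x2,g)}
  {x1, x2} × {h} = {(x1,h), (x2,h)}
  {x2} × {g, h} = {(x2,g), (x2,h)}
  {x2, x3} × {g} = {(x2,g), (x3,g)}
  {x2, x3} × {h} = {(x2,h), (x3,h)}
  {x1, x2, x3} × {g} = {(x1,g), (x2,g), (x3,g)}
  {x1, x2, x3} × {h} = {(x1,h), (x2,h), (x3,h)}
  {x2} × {g, h, i} = {(x2,g), (x2,h), (x2,i)}
  {x1, x2} × {g, h} = {(x1,g), (x1,h), (x2,g), (x2,h)}
  {x2, x3} × {g, h} = {(x2,g), (x2,h), (x3,g), (x3,h)}
  {x1, x2} × {g, h, i} = {(x1,g), (x1,h), (x1,i), (x2,g), (x2,h), (x2,i)}
  {x1, x2, x3} × {g, h} = {(x1,g), (x1,h), (x2,g), (x2,h), (x3,g), (x3,h)}
  {x2, x3} × {g, h, i} = {(x2,g), (x2,h), (x2,i), (x3,g), (x3,h), (x3,i)}
  {x1, x2, x3} × {g, h, i} = {(x1,g), (x1,h), (x1,i), (x2,g), (x2,h), (x2,i), (x3,g), (x3,h), (x3,i)}
These 17 distinct sets form the basis B.
Close under arbitrary unions to get τ_{X×Y}; counting gives |τ_{X×Y}| = 50.


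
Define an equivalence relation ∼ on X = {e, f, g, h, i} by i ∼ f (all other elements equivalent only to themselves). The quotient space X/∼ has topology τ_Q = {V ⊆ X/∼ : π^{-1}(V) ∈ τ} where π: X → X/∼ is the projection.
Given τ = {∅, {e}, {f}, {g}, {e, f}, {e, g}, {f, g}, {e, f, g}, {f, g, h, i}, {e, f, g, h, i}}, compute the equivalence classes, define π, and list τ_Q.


X/∼ = {[e], [f=i], [g], [h]}; |τ_Q| = 6.

Equivalence classes: [e], [f=i], [g], [h].
Quotient map π: X → X/∼ sends e ↦ [e], f ↦ [f=i], g ↦ [g], h ↦ [h], i ↦ [f=i].
For each subset V ⊆ X/∼, compute π^{-1}(V) ⊆ X and check whether π^{-1}(V) ∈ τ. V is open in τ_Q iff π^{-1}(V) ∈ τ.
  V = {}: π^{-1}(V) = ∅ ∈ τ ✓.
  V = {[e]}: π^{-1}(V) = {e} ∈ τ ✓.
  V = {[f=i]}: π^{-1}(V) = {f, i} ∉ τ ✗.
  V = {[e], [f=i]}: π^{-1}(V) = {e, f, i} ∉ τ ✗.
  V = {[g]}: π^{-1}(V) = {g} ∈ τ ✓.
  V = {[e], [g]}: π^{-1}(V) = {e, g} ∈ τ ✓.
  V = {[f=i], [g]}: π^{-1}(V) = {f, g, i} ∉ τ ✗.
  V = {[e], [f=i], [g]}: π^{-1}(V) = {e, f, g, i} ∉ τ ✗.
  V = {[h]}: π^{-1}(V) = {h} ∉ τ ✗.
  V = {[e], [h]}: π^{-1}(V) = {e, h} ∉ τ ✗.
  V = {[f=i], [h]}: π^{-1}(V) = {f, h, i} ∉ τ ✗.
  V = {[e], [f=i], [h]}: π^{-1}(V) = {e, f, h, i} ∉ τ ✗.
  V = {[g], [h]}: π^{-1}(V) = {g, h} ∉ τ ✗.
  V = {[e], [g], [h]}: π^{-1}(V) = {e, g, h} ∉ τ ✗.
  V = {[f=i], [g], [h]}: π^{-1}(V) = {f, g, h, i} ∈ τ ✓.
  V = {[e], [f=i], [g], [h]}: π^{-1}(V) = {e, f, g, h, i} ∈ τ ✓.
Open sets in the quotient: τ_Q = {{}, {[e]}, {[g]}, {[e], [g]}, {[f=i], [g], [h]}, {[e], [f=i], [g], [h]}} (6 elements).


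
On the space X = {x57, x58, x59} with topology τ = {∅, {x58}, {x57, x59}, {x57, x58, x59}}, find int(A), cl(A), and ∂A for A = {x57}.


int(A) = ∅, cl(A) = {x57, x59}, ∂A = {x57, x59}.

Closed sets in (X, τ) are complements of opens:
  closed(X, τ) = {∅, {x58}, {x57, x59}, {x57, x58, x59}}.
int(A) = ⋃ {U ∈ τ : U ⊆ A}. Opens contained in A: ∅.
Taking the union of these: int(A) = ∅.
cl(A) = ⋂ {C closed : A ⊆ C}. Closed sets containing A: {x57, x59}, {x57, x58, x59}.
Intersecting these: cl(A) = {x57, x59}.
∂A = cl(A) ∖ int(A) = {x57, x59} ∖ ∅ = {x57, x59}.


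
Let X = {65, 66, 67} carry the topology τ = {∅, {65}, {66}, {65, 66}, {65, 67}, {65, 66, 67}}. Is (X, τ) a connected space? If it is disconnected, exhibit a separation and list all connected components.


(X, τ) is disconnected; components = [{66}, {65, 67}].

Find clopen sets (U ∈ τ with X ∖ U ∈ τ):
  U = ∅, X ∖ U = {65, 66, 67} — both open, so U is clopen.
  U = {66}, X ∖ U = {65, 67} — both open, so U is clopen.
  U = {65, 67}, X ∖ U = {66} — both open, so U is clopen.
  U = {65, 66, 67}, X ∖ U = ∅ — both open, so U is clopen.
Nontrivial clopen(s) exist: e.g. {65, 67}. So (X, τ) is disconnected.
Compute connected components by grouping points that agree on all clopens:
  component: {66}
  component: {65, 67}


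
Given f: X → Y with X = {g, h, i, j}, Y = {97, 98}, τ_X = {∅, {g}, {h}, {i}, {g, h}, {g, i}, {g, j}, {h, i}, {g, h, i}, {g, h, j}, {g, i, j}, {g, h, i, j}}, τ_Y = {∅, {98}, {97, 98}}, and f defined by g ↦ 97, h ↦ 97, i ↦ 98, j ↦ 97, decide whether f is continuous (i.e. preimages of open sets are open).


f IS continuous.

Compute f^{-1}(U) for each U ∈ τ_Y:
  U = ∅: f^{-1}(U) = ∅ ∈ τ_X ✓.
  U = {98}: f^{-1}(U) = {i} ∈ τ_X ✓.
  U = {97, 98}: f^{-1}(U) = {g, h, i, j} ∈ τ_X ✓.
Every preimage lies in τ_X, so f IS continuous.


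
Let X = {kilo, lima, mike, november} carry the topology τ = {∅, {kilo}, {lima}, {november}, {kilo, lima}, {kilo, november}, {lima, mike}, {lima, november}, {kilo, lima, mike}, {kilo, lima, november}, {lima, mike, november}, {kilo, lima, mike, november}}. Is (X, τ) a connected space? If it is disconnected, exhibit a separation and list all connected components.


(X, τ) is disconnected; components = [{kilo}, {november}, {lima, mike}].

Find clopen sets (U ∈ τ with X ∖ U ∈ τ):
  U = ∅, X ∖ U = {kilo, lima, mike, november} — both open, so U is clopen.
  U = {kilo}, X ∖ U = {lima, mike, november} — both open, so U is clopen.
  U = {november}, X ∖ U = {kilo, lima, mike} — both open, so U is clopen.
  U = {kilo, november}, X ∖ U = {lima, mike} — both open, so U is clopen.
  U = {lima, mike}, X ∖ U = {kilo, november} — both open, so U is clopen.
  U = {kilo, lima, mike}, X ∖ U = {november} — both open, so U is clopen.
  U = {lima, mike, november}, X ∖ U = {kilo} — both open, so U is clopen.
  U = {kilo, lima, mike, november}, X ∖ U = ∅ — both open, so U is clopen.
Nontrivial clopen(s) exist: e.g. {lima, mike}. So (X, τ) is disconnected.
Compute connected components by grouping points that agree on all clopens:
  component: {kilo}
  component: {november}
  component: {lima, mike}


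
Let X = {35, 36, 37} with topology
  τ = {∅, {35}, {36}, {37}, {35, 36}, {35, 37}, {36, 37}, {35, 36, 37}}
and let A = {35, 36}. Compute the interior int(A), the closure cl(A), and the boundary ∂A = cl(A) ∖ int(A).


int(A) = {35, 36}, cl(A) = {35, 36}, ∂A = ∅.

Closed sets in (X, τ) are complements of opens:
  closed(X, τ) = {∅, {35}, {36}, {37}, {35, 36}, {35, 37}, {36, 37}, {35, 36, 37}}.
int(A) = ⋃ {U ∈ τ : U ⊆ A}. Opens contained in A: ∅, {35}, {36}, {35, 36}.
Taking the union of these: int(A) = {35, 36}.
cl(A) = ⋂ {C closed : A ⊆ C}. Closed sets containing A: {35, 36}, {35, 36, 37}.
Intersecting these: cl(A) = {35, 36}.
∂A = cl(A) ∖ int(A) = {35, 36} ∖ {35, 36} = ∅.


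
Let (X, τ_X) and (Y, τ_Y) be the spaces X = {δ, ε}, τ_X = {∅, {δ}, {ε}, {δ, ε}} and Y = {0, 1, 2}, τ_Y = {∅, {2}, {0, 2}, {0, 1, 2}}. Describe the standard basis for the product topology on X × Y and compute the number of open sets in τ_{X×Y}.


Basis B = {∅ × ∅, {δ} × {2}, {ε} × {2}, {δ} × {0, 2}, {δ, ε} × {2}, {ε} × {0, 2}, {δ} × {0, 1, 2}, {ε} × {0, 1, 2}, {δ, ε} × {0, 2}, {δ, ε} × {0, 1, 2}}; |τ_{X×Y}| = 16.

Enumerate products U × V with U ∈ τ_X, V ∈ τ_Y (deduplicated):
  ∅ × ∅ = {} (∅)
  {δ} × {2} = {(δ,2)}
  {ε} × {2} = {(ε,2)}
  {δ} × {0, 2} = {(δ,0), (δ,2)}
  {δ, ε} × {2} = {(δ,2), (ε,2)}
  {ε} × {0, 2} = {(ε,0), (ε,2)}
  {δ} × {0, 1, 2} = {(δ,0), (δ,1), (δ,2)}
  {ε} × {0, 1, 2} = {(ε,0), (ε,1), (ε,2)}
  {δ, ε} × {0, 2} = {(δ,0), (δ,2), (ε,0), (ε,2)}
  {δ, ε} × {0, 1, 2} = {(δ,0), (δ,1), (δ,2), (ε,0), (ε,1), (ε,2)}
These 10 distinct sets form the basis B.
Close under arbitrary unions to get τ_{X×Y}; counting gives |τ_{X×Y}| = 16.


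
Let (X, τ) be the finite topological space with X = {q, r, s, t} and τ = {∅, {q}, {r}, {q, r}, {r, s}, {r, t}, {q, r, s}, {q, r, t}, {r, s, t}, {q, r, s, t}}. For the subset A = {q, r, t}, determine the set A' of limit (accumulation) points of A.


A' = {s, t}

For each x ∈ X, list the open sets U ∈ τ with x ∈ U, then check whether U ∩ (A ∖ {x}) ≠ ∅ for every such U.
  x = q: open {q} ∋ x has {q} ∩ (A ∖ {q}) = ∅, so x is NOT a limit point.
  x = r: open {r} ∋ x has {r} ∩ (A ∖ {r}) = ∅, so x is NOT a limit point.
  x = s: opens ∋ x are {r, s}, {q, r, s}, {r, s, t}, {q, r, s, t}; each meets A ∖ {s}, so x IS a limit point.
  x = t: opens ∋ x are {r, t}, {q, r, t}, {r, s, t}, {q, r, s, t}; each meets A ∖ {t}, so x IS a limit point.
Collecting: A' = {s, t}.


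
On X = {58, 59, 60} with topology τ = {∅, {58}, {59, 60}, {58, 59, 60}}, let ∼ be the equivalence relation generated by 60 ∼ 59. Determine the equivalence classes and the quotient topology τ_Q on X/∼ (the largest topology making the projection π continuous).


X/∼ = {[58], [59=60]}; |τ_Q| = 4.

Equivalence classes: [58], [59=60].
Quotient map π: X → X/∼ sends 58 ↦ [58], 59 ↦ [59=60], 60 ↦ [59=60].
For each subset V ⊆ X/∼, compute π^{-1}(V) ⊆ X and check whether π^{-1}(V) ∈ τ. V is open in τ_Q iff π^{-1}(V) ∈ τ.
  V = {}: π^{-1}(V) = ∅ ∈ τ ✓.
  V = {[58]}: π^{-1}(V) = {58} ∈ τ ✓.
  V = {[59=60]}: π^{-1}(V) = {59, 60} ∈ τ ✓.
  V = {[58], [59=60]}: π^{-1}(V) = {58, 59, 60} ∈ τ ✓.
Open sets in the quotient: τ_Q = {{}, {[58]}, {[59=60]}, {[58], [59=60]}} (4 elements).


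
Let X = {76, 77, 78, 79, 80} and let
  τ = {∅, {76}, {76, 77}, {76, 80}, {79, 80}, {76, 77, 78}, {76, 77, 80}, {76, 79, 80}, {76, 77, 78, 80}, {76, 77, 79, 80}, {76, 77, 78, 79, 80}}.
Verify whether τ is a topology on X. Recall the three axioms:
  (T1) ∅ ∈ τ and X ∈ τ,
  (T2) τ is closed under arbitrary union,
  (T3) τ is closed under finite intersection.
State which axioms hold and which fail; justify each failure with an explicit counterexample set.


τ is NOT a topology on X.

Axiom (T1): ∅ ∈ τ? Yes; X ∈ τ? Yes.
Axiom (T2/T3): check pairwise unions and intersections of members of τ.
Counterexample for (T3): {76, 80} ∩ {79, 80} = {80} ∉ τ. Therefore τ is NOT a topology.


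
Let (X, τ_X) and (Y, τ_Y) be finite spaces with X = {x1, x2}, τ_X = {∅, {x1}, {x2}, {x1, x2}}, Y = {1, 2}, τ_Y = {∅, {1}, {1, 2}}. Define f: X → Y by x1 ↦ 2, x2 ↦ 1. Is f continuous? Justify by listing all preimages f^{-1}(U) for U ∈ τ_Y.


f IS continuous.

Compute f^{-1}(U) for each U ∈ τ_Y:
  U = ∅: f^{-1}(U) = ∅ ∈ τ_X ✓.
  U = {1}: f^{-1}(U) = {x2} ∈ τ_X ✓.
  U = {1, 2}: f^{-1}(U) = {x1, x2} ∈ τ_X ✓.
Every preimage lies in τ_X, so f IS continuous.
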